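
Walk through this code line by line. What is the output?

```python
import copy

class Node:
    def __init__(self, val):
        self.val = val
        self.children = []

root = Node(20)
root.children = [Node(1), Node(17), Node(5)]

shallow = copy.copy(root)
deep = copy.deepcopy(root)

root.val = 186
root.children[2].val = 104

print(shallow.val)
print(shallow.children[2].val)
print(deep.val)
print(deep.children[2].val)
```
20
104
20
5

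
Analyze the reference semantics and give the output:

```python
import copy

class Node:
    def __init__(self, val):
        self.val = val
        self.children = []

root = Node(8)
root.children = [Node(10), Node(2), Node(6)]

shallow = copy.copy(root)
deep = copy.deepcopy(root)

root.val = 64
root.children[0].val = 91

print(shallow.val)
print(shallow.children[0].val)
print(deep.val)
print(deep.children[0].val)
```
8
91
8
10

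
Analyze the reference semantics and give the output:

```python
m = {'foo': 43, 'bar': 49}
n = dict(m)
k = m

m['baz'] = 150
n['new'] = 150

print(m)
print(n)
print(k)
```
{'foo': 43, 'bar': 49, 'baz': 150}
{'foo': 43, 'bar': 49, 'new': 150}
{'foo': 43, 'bar': 49, 'baz': 150}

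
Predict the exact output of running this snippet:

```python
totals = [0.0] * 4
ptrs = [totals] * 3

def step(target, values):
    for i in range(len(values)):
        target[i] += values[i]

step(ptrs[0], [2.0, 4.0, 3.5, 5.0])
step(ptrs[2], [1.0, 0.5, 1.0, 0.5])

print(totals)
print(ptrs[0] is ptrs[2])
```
[3.0, 4.5, 4.5, 5.5]
True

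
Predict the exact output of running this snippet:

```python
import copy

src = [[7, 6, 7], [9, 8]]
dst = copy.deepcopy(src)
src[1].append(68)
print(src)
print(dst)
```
[[7, 6, 7], [9, 8, 68]]
[[7, 6, 7], [9, 8]]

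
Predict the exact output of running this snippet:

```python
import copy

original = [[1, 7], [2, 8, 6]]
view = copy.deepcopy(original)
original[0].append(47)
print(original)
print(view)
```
[[1, 7, 47], [2, 8, 6]]
[[1, 7], [2, 8, 6]]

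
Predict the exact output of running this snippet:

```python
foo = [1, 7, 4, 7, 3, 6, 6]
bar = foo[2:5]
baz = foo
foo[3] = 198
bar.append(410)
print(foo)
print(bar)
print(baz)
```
[1, 7, 4, 198, 3, 6, 6]
[4, 7, 3, 410]
[1, 7, 4, 198, 3, 6, 6]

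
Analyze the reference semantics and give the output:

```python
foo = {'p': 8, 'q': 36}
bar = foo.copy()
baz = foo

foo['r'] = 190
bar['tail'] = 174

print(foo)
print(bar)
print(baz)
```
{'p': 8, 'q': 36, 'r': 190}
{'p': 8, 'q': 36, 'tail': 174}
{'p': 8, 'q': 36, 'r': 190}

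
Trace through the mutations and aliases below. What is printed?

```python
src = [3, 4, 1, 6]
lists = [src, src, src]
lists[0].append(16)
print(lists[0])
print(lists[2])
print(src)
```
[3, 4, 1, 6, 16]
[3, 4, 1, 6, 16]
[3, 4, 1, 6, 16]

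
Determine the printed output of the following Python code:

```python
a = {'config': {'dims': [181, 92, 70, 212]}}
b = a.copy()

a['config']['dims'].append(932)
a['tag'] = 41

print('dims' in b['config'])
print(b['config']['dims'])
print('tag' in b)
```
True
[181, 92, 70, 212, 932]
False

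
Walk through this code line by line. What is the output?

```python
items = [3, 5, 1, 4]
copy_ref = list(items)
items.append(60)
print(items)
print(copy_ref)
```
[3, 5, 1, 4, 60]
[3, 5, 1, 4]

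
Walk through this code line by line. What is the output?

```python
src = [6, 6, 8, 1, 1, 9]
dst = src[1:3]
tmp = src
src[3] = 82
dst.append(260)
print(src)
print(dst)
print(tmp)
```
[6, 6, 8, 82, 1, 9]
[6, 8, 260]
[6, 6, 8, 82, 1, 9]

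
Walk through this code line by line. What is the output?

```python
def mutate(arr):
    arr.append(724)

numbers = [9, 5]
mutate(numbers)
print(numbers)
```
[9, 5, 724]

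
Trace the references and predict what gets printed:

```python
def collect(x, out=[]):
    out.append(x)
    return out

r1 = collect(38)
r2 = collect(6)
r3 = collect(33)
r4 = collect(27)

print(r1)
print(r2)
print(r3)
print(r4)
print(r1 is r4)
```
[38, 6, 33, 27]
[38, 6, 33, 27]
[38, 6, 33, 27]
[38, 6, 33, 27]
True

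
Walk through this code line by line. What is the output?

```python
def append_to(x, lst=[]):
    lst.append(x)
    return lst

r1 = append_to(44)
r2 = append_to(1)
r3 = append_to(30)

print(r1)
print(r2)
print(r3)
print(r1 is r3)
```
[44, 1, 30]
[44, 1, 30]
[44, 1, 30]
True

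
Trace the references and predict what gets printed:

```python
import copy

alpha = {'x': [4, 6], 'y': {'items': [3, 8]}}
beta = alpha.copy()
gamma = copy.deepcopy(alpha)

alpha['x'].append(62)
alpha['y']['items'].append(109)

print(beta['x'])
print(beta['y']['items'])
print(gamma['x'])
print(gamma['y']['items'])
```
[4, 6, 62]
[3, 8, 109]
[4, 6]
[3, 8]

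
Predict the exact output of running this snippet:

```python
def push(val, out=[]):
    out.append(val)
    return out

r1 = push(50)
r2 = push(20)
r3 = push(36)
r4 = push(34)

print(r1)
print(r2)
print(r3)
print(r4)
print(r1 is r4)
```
[50, 20, 36, 34]
[50, 20, 36, 34]
[50, 20, 36, 34]
[50, 20, 36, 34]
True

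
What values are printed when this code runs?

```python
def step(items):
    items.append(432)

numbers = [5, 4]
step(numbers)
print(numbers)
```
[5, 4, 432]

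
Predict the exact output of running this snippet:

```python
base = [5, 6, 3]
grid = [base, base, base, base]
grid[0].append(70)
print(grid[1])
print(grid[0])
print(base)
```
[5, 6, 3, 70]
[5, 6, 3, 70]
[5, 6, 3, 70]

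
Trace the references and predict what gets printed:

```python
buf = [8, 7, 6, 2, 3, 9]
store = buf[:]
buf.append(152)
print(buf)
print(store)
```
[8, 7, 6, 2, 3, 9, 152]
[8, 7, 6, 2, 3, 9]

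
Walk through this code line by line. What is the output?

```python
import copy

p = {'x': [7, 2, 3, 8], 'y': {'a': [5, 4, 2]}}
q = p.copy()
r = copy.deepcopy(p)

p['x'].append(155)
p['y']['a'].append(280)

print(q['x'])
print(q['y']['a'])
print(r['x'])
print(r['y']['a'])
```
[7, 2, 3, 8, 155]
[5, 4, 2, 280]
[7, 2, 3, 8]
[5, 4, 2]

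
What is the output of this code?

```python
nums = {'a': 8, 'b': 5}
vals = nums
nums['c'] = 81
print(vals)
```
{'a': 8, 'b': 5, 'c': 81}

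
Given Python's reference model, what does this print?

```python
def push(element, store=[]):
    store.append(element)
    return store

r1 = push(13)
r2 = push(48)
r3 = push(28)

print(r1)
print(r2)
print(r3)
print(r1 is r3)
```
[13, 48, 28]
[13, 48, 28]
[13, 48, 28]
True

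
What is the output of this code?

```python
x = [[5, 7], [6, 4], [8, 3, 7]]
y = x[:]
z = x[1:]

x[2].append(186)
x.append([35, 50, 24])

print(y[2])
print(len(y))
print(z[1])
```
[8, 3, 7, 186]
3
[8, 3, 7, 186]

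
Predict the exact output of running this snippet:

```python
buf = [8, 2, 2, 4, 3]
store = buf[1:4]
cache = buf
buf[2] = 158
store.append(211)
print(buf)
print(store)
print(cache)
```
[8, 2, 158, 4, 3]
[2, 2, 4, 211]
[8, 2, 158, 4, 3]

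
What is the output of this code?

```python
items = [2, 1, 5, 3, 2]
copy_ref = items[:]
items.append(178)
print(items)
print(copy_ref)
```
[2, 1, 5, 3, 2, 178]
[2, 1, 5, 3, 2]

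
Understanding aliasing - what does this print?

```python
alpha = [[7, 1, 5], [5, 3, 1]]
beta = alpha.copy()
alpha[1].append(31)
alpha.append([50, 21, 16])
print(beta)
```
[[7, 1, 5], [5, 3, 1, 31]]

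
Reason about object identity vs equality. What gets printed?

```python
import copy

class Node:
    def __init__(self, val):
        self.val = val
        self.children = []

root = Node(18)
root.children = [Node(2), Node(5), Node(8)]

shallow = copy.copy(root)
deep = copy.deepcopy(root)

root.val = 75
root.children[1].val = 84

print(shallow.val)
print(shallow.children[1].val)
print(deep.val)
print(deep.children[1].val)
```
18
84
18
5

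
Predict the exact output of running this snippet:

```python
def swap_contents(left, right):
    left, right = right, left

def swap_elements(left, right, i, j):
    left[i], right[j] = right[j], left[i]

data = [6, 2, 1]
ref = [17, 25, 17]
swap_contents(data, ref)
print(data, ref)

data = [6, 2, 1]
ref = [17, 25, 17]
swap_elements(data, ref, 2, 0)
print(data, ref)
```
[6, 2, 1] [17, 25, 17]
[6, 2, 17] [1, 25, 17]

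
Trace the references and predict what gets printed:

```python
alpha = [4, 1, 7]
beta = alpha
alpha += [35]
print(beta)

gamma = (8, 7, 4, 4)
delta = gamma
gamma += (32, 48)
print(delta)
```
[4, 1, 7, 35]
(8, 7, 4, 4)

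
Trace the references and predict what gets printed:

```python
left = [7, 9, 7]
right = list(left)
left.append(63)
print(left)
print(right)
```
[7, 9, 7, 63]
[7, 9, 7]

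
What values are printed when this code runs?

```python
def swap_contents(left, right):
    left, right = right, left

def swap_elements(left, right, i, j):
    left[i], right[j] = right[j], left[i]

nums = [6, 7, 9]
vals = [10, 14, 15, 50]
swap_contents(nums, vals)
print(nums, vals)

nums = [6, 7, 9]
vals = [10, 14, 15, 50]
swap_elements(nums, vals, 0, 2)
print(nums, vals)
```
[6, 7, 9] [10, 14, 15, 50]
[15, 7, 9] [10, 14, 6, 50]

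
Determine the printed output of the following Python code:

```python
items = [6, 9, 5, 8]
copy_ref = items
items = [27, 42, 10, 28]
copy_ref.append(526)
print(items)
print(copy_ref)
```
[27, 42, 10, 28]
[6, 9, 5, 8, 526]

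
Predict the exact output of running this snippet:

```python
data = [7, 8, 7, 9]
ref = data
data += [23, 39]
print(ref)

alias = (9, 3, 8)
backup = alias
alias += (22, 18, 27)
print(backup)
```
[7, 8, 7, 9, 23, 39]
(9, 3, 8)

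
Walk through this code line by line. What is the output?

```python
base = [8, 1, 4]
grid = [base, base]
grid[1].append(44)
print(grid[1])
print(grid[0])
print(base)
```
[8, 1, 4, 44]
[8, 1, 4, 44]
[8, 1, 4, 44]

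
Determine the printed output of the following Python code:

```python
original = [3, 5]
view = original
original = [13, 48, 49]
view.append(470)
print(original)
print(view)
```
[13, 48, 49]
[3, 5, 470]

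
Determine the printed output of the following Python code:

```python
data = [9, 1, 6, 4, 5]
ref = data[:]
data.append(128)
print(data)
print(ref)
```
[9, 1, 6, 4, 5, 128]
[9, 1, 6, 4, 5]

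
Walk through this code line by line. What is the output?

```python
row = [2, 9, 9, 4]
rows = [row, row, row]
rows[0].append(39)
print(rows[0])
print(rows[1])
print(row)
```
[2, 9, 9, 4, 39]
[2, 9, 9, 4, 39]
[2, 9, 9, 4, 39]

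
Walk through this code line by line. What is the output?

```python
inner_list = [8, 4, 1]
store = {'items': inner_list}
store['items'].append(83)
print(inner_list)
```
[8, 4, 1, 83]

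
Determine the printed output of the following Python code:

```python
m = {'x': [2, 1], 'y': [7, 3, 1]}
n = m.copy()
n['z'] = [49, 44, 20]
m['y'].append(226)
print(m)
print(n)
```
{'x': [2, 1], 'y': [7, 3, 1, 226]}
{'x': [2, 1], 'y': [7, 3, 1, 226], 'z': [49, 44, 20]}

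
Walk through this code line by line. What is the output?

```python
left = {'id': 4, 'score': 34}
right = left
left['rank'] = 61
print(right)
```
{'id': 4, 'score': 34, 'rank': 61}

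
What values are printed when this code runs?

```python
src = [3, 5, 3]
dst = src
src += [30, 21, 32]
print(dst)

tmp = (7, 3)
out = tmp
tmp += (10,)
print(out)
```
[3, 5, 3, 30, 21, 32]
(7, 3)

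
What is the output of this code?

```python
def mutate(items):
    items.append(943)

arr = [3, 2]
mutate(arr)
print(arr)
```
[3, 2, 943]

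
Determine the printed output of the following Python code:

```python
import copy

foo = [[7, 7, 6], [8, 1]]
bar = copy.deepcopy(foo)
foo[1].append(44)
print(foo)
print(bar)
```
[[7, 7, 6], [8, 1, 44]]
[[7, 7, 6], [8, 1]]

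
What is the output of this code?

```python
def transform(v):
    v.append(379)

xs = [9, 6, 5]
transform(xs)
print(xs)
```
[9, 6, 5, 379]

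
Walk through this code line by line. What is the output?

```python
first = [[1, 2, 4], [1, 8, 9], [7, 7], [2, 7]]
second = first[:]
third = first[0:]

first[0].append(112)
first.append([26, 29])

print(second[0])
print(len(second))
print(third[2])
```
[1, 2, 4, 112]
4
[7, 7]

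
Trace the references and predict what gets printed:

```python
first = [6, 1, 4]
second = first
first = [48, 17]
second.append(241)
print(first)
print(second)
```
[48, 17]
[6, 1, 4, 241]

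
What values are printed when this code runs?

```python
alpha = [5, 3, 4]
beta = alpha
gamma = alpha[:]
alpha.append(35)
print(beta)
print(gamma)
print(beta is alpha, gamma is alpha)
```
[5, 3, 4, 35]
[5, 3, 4]
True False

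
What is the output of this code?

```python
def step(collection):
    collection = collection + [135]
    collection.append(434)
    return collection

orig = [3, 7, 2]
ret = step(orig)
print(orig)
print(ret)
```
[3, 7, 2]
[3, 7, 2, 135, 434]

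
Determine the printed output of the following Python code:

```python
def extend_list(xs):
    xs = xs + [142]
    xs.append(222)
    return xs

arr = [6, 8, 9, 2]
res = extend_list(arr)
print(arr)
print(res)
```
[6, 8, 9, 2]
[6, 8, 9, 2, 142, 222]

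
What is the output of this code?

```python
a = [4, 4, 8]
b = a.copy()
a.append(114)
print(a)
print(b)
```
[4, 4, 8, 114]
[4, 4, 8]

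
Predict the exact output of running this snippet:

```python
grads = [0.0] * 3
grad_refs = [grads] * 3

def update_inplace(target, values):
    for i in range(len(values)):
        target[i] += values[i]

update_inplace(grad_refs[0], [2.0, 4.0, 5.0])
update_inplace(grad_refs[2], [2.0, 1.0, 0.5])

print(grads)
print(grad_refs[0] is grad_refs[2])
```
[4.0, 5.0, 5.5]
True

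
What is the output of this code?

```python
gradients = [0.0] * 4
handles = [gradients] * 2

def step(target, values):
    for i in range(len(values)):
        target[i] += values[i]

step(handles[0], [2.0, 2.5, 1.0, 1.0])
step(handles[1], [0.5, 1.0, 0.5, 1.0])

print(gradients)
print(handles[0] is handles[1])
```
[2.5, 3.5, 1.5, 2.0]
True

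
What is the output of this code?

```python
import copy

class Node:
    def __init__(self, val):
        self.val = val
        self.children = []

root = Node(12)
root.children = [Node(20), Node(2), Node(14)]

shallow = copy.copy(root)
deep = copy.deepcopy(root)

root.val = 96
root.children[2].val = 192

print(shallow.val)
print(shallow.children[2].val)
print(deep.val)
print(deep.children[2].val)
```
12
192
12
14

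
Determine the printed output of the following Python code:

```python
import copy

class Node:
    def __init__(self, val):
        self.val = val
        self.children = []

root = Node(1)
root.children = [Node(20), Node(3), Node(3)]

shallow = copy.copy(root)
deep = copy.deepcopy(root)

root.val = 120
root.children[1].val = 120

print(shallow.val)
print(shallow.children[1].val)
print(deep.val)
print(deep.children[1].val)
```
1
120
1
3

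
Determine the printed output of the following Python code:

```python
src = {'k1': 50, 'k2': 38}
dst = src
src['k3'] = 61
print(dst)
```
{'k1': 50, 'k2': 38, 'k3': 61}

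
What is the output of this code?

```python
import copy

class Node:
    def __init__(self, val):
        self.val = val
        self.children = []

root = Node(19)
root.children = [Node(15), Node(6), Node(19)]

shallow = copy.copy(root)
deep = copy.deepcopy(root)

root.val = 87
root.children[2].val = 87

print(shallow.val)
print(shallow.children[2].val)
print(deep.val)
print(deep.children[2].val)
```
19
87
19
19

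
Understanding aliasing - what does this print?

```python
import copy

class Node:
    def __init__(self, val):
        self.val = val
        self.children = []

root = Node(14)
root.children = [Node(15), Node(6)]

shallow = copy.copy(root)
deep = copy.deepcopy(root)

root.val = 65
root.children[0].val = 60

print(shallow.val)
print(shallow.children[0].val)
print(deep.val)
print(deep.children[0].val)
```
14
60
14
15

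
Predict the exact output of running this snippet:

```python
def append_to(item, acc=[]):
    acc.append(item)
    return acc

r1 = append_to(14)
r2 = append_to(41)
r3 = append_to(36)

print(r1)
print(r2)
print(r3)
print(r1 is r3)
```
[14, 41, 36]
[14, 41, 36]
[14, 41, 36]
True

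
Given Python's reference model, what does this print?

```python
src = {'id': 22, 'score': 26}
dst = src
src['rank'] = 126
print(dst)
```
{'id': 22, 'score': 26, 'rank': 126}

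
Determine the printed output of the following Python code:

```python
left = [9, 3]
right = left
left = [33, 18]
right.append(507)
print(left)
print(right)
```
[33, 18]
[9, 3, 507]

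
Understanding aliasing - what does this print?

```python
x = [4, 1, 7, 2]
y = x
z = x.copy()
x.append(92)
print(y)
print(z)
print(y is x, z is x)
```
[4, 1, 7, 2, 92]
[4, 1, 7, 2]
True False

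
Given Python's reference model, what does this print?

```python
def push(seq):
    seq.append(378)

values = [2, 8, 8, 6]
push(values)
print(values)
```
[2, 8, 8, 6, 378]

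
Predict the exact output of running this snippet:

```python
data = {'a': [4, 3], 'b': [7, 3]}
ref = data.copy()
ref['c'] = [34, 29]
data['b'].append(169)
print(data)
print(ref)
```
{'a': [4, 3], 'b': [7, 3, 169]}
{'a': [4, 3], 'b': [7, 3, 169], 'c': [34, 29]}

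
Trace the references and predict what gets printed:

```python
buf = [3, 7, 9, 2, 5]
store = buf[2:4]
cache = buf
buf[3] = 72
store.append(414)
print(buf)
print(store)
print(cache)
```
[3, 7, 9, 72, 5]
[9, 2, 414]
[3, 7, 9, 72, 5]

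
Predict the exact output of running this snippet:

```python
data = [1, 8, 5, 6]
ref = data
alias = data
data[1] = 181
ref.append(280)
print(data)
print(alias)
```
[1, 181, 5, 6, 280]
[1, 181, 5, 6, 280]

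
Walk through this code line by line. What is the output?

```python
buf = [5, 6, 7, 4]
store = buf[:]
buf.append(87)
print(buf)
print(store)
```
[5, 6, 7, 4, 87]
[5, 6, 7, 4]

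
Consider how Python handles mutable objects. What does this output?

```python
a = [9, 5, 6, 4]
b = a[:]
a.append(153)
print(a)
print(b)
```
[9, 5, 6, 4, 153]
[9, 5, 6, 4]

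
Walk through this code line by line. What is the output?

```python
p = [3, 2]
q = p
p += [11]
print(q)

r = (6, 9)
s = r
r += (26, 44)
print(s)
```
[3, 2, 11]
(6, 9)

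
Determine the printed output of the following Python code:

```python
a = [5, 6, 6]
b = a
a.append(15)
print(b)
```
[5, 6, 6, 15]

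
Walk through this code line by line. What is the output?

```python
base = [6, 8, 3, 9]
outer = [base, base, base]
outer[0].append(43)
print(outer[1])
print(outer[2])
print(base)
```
[6, 8, 3, 9, 43]
[6, 8, 3, 9, 43]
[6, 8, 3, 9, 43]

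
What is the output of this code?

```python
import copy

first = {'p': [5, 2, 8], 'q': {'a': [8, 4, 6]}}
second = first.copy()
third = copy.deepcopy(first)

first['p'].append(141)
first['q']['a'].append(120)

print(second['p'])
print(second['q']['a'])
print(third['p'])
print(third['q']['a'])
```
[5, 2, 8, 141]
[8, 4, 6, 120]
[5, 2, 8]
[8, 4, 6]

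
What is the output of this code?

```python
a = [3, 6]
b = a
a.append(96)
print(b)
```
[3, 6, 96]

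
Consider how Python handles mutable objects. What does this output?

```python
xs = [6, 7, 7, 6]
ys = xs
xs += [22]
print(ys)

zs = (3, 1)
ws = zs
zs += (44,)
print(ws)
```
[6, 7, 7, 6, 22]
(3, 1)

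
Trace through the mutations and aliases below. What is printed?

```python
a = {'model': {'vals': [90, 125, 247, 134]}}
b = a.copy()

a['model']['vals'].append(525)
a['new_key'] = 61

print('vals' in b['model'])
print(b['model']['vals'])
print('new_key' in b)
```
True
[90, 125, 247, 134, 525]
False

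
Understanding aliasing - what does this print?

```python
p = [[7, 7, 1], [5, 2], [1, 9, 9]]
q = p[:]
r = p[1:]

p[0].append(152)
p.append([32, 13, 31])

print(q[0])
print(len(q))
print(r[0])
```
[7, 7, 1, 152]
3
[5, 2]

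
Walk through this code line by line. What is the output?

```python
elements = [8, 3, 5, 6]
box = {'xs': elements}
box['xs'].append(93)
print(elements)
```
[8, 3, 5, 6, 93]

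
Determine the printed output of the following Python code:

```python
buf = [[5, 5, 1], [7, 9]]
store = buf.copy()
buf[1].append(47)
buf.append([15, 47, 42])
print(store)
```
[[5, 5, 1], [7, 9, 47]]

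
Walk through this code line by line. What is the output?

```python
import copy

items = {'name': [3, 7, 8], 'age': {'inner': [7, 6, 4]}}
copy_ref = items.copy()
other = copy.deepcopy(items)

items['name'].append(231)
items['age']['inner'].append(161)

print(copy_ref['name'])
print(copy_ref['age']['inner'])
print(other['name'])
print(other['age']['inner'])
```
[3, 7, 8, 231]
[7, 6, 4, 161]
[3, 7, 8]
[7, 6, 4]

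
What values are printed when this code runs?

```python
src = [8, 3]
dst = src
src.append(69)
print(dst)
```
[8, 3, 69]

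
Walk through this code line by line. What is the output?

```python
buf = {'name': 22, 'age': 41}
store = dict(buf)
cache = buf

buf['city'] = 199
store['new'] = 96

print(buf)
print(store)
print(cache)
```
{'name': 22, 'age': 41, 'city': 199}
{'name': 22, 'age': 41, 'new': 96}
{'name': 22, 'age': 41, 'city': 199}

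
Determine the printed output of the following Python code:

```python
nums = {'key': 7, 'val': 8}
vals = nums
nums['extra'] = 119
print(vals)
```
{'key': 7, 'val': 8, 'extra': 119}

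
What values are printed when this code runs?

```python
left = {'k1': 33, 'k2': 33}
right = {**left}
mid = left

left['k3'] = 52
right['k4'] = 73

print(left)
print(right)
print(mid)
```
{'k1': 33, 'k2': 33, 'k3': 52}
{'k1': 33, 'k2': 33, 'k4': 73}
{'k1': 33, 'k2': 33, 'k3': 52}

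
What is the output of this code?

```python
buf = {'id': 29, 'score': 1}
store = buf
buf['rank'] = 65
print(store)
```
{'id': 29, 'score': 1, 'rank': 65}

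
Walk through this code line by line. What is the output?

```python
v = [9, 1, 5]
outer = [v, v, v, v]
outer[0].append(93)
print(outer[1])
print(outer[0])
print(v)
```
[9, 1, 5, 93]
[9, 1, 5, 93]
[9, 1, 5, 93]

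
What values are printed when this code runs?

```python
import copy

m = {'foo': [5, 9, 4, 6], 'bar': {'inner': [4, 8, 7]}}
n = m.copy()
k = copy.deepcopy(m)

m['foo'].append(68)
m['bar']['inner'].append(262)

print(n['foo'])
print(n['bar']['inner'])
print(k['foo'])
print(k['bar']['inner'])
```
[5, 9, 4, 6, 68]
[4, 8, 7, 262]
[5, 9, 4, 6]
[4, 8, 7]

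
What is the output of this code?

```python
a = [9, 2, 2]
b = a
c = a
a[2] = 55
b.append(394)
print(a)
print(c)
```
[9, 2, 55, 394]
[9, 2, 55, 394]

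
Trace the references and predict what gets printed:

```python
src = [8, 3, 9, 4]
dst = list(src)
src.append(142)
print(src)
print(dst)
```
[8, 3, 9, 4, 142]
[8, 3, 9, 4]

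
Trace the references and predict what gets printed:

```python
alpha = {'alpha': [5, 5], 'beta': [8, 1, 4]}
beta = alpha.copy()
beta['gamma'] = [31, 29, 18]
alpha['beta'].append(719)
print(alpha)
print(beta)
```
{'alpha': [5, 5], 'beta': [8, 1, 4, 719]}
{'alpha': [5, 5], 'beta': [8, 1, 4, 719], 'gamma': [31, 29, 18]}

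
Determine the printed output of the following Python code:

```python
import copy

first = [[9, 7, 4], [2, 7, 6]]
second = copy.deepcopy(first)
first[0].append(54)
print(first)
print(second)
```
[[9, 7, 4, 54], [2, 7, 6]]
[[9, 7, 4], [2, 7, 6]]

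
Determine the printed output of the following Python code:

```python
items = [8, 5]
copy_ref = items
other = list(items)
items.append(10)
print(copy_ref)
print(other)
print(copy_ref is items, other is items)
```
[8, 5, 10]
[8, 5]
True False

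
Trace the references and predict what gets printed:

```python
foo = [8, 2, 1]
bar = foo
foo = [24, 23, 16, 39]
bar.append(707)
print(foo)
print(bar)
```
[24, 23, 16, 39]
[8, 2, 1, 707]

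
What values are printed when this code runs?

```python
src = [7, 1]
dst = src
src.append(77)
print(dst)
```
[7, 1, 77]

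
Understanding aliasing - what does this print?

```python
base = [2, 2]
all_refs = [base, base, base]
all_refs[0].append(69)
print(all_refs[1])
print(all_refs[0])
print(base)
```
[2, 2, 69]
[2, 2, 69]
[2, 2, 69]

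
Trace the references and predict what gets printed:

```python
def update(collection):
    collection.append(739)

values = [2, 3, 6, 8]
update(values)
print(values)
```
[2, 3, 6, 8, 739]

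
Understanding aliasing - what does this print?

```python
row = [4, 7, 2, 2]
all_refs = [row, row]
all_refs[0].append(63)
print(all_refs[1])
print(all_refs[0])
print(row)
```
[4, 7, 2, 2, 63]
[4, 7, 2, 2, 63]
[4, 7, 2, 2, 63]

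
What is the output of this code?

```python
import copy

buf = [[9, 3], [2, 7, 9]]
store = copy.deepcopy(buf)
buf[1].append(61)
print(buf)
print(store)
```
[[9, 3], [2, 7, 9, 61]]
[[9, 3], [2, 7, 9]]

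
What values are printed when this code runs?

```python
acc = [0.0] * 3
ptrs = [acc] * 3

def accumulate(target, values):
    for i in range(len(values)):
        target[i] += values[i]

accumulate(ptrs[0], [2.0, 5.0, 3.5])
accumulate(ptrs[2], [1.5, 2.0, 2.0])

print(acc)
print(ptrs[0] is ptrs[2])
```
[3.5, 7.0, 5.5]
True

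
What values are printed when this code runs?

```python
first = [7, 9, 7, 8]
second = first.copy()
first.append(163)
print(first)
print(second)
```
[7, 9, 7, 8, 163]
[7, 9, 7, 8]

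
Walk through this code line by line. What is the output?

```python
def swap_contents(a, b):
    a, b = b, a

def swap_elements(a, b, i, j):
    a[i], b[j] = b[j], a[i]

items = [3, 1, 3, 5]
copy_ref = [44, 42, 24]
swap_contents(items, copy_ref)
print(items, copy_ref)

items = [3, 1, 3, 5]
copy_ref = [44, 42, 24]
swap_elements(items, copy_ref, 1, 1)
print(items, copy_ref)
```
[3, 1, 3, 5] [44, 42, 24]
[3, 42, 3, 5] [44, 1, 24]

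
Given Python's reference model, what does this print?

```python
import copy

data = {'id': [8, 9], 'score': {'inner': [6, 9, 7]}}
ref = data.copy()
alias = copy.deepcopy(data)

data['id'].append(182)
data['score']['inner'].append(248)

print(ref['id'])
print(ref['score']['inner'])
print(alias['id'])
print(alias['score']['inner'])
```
[8, 9, 182]
[6, 9, 7, 248]
[8, 9]
[6, 9, 7]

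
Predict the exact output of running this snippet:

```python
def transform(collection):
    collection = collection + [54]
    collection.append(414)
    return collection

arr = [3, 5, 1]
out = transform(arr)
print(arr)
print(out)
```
[3, 5, 1]
[3, 5, 1, 54, 414]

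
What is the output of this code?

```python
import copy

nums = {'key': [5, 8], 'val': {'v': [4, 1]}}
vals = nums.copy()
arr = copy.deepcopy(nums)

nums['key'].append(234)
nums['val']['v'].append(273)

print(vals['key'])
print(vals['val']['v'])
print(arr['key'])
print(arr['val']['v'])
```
[5, 8, 234]
[4, 1, 273]
[5, 8]
[4, 1]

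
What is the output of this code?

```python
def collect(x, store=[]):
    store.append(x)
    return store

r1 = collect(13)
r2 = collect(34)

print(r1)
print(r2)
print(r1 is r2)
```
[13, 34]
[13, 34]
True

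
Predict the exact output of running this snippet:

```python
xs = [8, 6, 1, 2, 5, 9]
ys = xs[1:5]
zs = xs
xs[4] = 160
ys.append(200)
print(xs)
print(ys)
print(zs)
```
[8, 6, 1, 2, 160, 9]
[6, 1, 2, 5, 200]
[8, 6, 1, 2, 160, 9]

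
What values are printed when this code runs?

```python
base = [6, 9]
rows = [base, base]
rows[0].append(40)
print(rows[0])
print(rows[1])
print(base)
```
[6, 9, 40]
[6, 9, 40]
[6, 9, 40]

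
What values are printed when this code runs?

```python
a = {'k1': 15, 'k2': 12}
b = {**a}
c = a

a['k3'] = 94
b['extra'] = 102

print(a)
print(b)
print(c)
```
{'k1': 15, 'k2': 12, 'k3': 94}
{'k1': 15, 'k2': 12, 'extra': 102}
{'k1': 15, 'k2': 12, 'k3': 94}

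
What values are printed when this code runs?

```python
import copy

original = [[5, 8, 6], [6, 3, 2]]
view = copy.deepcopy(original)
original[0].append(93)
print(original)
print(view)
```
[[5, 8, 6, 93], [6, 3, 2]]
[[5, 8, 6], [6, 3, 2]]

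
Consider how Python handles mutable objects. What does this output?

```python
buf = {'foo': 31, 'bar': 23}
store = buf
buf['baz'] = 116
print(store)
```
{'foo': 31, 'bar': 23, 'baz': 116}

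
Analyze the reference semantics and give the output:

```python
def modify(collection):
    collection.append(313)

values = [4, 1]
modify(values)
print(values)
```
[4, 1, 313]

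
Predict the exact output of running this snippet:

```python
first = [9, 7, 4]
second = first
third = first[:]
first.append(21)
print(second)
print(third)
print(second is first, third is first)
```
[9, 7, 4, 21]
[9, 7, 4]
True False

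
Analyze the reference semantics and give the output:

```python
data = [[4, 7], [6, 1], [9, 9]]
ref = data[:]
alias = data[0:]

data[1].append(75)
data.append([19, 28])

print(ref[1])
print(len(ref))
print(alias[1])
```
[6, 1, 75]
3
[6, 1, 75]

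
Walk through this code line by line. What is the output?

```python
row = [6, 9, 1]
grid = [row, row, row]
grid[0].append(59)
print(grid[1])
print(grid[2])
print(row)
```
[6, 9, 1, 59]
[6, 9, 1, 59]
[6, 9, 1, 59]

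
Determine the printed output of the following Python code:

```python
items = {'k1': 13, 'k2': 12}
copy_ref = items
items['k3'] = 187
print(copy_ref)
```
{'k1': 13, 'k2': 12, 'k3': 187}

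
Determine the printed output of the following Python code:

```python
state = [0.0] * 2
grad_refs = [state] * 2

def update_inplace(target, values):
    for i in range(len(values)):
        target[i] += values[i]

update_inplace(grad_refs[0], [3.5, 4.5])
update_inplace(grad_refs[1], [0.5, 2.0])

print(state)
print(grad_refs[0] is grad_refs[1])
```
[4.0, 6.5]
True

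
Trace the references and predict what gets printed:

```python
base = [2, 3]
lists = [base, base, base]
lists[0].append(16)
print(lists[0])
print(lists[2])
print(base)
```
[2, 3, 16]
[2, 3, 16]
[2, 3, 16]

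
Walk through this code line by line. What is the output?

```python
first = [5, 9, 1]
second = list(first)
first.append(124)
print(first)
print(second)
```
[5, 9, 1, 124]
[5, 9, 1]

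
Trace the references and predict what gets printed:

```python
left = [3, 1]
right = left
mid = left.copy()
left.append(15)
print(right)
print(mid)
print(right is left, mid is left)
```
[3, 1, 15]
[3, 1]
True False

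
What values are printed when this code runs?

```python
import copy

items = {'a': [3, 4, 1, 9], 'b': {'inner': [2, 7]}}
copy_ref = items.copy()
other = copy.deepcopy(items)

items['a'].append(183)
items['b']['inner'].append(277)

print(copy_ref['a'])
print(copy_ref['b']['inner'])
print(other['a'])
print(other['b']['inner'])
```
[3, 4, 1, 9, 183]
[2, 7, 277]
[3, 4, 1, 9]
[2, 7]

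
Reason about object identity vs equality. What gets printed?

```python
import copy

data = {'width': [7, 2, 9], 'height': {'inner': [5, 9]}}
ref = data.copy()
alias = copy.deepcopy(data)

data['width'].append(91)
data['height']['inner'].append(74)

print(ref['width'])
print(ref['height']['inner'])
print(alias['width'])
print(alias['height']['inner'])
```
[7, 2, 9, 91]
[5, 9, 74]
[7, 2, 9]
[5, 9]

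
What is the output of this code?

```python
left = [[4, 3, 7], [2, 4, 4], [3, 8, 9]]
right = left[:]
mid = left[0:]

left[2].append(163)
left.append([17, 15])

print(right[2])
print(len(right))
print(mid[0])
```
[3, 8, 9, 163]
3
[4, 3, 7]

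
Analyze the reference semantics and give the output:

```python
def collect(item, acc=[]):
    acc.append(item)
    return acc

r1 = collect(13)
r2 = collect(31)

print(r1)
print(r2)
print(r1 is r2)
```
[13, 31]
[13, 31]
True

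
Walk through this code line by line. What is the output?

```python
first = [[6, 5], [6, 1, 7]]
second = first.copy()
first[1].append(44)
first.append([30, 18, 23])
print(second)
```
[[6, 5], [6, 1, 7, 44]]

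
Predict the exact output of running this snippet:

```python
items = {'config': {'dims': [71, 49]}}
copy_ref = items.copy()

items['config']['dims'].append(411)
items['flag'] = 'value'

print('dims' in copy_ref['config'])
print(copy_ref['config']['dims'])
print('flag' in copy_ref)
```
True
[71, 49, 411]
False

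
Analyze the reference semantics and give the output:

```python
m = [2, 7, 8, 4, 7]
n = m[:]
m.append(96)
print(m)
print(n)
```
[2, 7, 8, 4, 7, 96]
[2, 7, 8, 4, 7]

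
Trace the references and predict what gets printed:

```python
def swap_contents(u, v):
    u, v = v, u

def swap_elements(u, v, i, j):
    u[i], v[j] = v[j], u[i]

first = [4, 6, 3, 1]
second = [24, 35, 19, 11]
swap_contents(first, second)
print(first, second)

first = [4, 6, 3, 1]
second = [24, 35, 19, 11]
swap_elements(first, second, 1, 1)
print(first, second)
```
[4, 6, 3, 1] [24, 35, 19, 11]
[4, 35, 3, 1] [24, 6, 19, 11]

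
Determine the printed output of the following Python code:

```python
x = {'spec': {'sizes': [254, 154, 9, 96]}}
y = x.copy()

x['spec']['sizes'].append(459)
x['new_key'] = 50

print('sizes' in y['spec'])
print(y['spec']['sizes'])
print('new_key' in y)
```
True
[254, 154, 9, 96, 459]
False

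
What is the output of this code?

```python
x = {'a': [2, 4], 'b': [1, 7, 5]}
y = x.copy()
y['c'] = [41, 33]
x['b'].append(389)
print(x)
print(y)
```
{'a': [2, 4], 'b': [1, 7, 5, 389]}
{'a': [2, 4], 'b': [1, 7, 5, 389], 'c': [41, 33]}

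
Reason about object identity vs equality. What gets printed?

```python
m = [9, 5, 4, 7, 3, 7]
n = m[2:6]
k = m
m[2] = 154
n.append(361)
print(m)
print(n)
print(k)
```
[9, 5, 154, 7, 3, 7]
[4, 7, 3, 7, 361]
[9, 5, 154, 7, 3, 7]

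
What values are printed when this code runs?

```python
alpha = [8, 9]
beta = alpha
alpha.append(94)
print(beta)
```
[8, 9, 94]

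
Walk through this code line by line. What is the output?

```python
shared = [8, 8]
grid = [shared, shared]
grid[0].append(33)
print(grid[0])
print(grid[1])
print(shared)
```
[8, 8, 33]
[8, 8, 33]
[8, 8, 33]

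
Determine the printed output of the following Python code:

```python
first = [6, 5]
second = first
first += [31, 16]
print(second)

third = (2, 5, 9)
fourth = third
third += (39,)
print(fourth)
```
[6, 5, 31, 16]
(2, 5, 9)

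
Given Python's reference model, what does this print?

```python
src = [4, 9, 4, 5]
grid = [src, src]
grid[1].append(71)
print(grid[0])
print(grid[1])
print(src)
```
[4, 9, 4, 5, 71]
[4, 9, 4, 5, 71]
[4, 9, 4, 5, 71]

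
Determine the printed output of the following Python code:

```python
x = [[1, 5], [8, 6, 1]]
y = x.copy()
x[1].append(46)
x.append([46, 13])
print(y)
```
[[1, 5], [8, 6, 1, 46]]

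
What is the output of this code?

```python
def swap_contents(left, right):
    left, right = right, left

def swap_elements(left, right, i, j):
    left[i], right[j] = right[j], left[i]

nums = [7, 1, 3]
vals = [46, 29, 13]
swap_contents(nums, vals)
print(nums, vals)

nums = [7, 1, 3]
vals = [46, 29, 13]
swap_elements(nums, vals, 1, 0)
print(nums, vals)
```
[7, 1, 3] [46, 29, 13]
[7, 46, 3] [1, 29, 13]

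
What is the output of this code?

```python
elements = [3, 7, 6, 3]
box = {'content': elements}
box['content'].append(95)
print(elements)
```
[3, 7, 6, 3, 95]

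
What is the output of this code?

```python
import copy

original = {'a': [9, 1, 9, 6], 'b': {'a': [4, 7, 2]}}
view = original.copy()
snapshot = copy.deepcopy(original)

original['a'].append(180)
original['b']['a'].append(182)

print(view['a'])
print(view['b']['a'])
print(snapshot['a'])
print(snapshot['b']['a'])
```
[9, 1, 9, 6, 180]
[4, 7, 2, 182]
[9, 1, 9, 6]
[4, 7, 2]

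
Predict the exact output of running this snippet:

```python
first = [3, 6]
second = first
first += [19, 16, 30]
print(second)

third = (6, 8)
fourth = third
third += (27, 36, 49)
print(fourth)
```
[3, 6, 19, 16, 30]
(6, 8)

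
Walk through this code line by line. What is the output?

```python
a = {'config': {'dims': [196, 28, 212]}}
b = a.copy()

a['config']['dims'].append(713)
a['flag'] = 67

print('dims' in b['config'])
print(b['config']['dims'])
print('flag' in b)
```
True
[196, 28, 212, 713]
False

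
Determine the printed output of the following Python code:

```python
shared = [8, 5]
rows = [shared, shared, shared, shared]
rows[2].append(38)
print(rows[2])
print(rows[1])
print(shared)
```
[8, 5, 38]
[8, 5, 38]
[8, 5, 38]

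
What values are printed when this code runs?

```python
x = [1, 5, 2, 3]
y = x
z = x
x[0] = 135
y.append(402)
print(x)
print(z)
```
[135, 5, 2, 3, 402]
[135, 5, 2, 3, 402]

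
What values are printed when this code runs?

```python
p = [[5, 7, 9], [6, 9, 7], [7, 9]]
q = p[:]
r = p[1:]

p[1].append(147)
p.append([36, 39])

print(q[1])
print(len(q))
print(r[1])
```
[6, 9, 7, 147]
3
[7, 9]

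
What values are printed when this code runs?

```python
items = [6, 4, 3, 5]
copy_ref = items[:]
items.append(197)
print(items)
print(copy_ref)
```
[6, 4, 3, 5, 197]
[6, 4, 3, 5]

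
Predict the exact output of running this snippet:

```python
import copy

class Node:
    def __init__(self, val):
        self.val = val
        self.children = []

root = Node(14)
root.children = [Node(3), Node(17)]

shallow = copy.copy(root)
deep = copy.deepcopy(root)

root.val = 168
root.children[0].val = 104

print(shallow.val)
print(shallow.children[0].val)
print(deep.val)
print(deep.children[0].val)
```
14
104
14
3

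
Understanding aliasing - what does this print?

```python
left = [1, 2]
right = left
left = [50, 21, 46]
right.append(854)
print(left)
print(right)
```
[50, 21, 46]
[1, 2, 854]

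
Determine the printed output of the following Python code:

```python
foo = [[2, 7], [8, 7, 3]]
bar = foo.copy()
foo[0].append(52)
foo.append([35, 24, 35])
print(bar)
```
[[2, 7, 52], [8, 7, 3]]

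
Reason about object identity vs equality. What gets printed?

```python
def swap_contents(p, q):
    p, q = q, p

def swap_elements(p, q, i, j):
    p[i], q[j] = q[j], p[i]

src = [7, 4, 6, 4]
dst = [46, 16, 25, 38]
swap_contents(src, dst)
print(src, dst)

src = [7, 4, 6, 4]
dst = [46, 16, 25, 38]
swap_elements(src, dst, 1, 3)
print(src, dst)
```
[7, 4, 6, 4] [46, 16, 25, 38]
[7, 38, 6, 4] [46, 16, 25, 4]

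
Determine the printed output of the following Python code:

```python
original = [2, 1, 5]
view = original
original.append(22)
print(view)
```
[2, 1, 5, 22]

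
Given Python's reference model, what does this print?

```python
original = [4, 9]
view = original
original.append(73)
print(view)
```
[4, 9, 73]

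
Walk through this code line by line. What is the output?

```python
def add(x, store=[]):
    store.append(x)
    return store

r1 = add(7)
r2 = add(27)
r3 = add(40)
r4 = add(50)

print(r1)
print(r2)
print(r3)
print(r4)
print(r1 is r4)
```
[7, 27, 40, 50]
[7, 27, 40, 50]
[7, 27, 40, 50]
[7, 27, 40, 50]
True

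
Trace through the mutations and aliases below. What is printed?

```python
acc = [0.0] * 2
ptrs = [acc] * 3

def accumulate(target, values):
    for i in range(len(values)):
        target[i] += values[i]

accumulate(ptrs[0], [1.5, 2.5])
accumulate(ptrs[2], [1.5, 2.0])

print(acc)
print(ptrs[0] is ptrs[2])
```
[3.0, 4.5]
True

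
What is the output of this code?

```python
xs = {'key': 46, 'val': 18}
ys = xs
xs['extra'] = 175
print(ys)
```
{'key': 46, 'val': 18, 'extra': 175}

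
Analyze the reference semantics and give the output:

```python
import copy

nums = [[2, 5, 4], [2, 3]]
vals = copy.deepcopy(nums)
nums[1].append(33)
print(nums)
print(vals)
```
[[2, 5, 4], [2, 3, 33]]
[[2, 5, 4], [2, 3]]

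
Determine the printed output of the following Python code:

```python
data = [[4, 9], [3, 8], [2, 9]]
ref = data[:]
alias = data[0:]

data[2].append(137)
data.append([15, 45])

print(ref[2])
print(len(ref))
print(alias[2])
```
[2, 9, 137]
3
[2, 9, 137]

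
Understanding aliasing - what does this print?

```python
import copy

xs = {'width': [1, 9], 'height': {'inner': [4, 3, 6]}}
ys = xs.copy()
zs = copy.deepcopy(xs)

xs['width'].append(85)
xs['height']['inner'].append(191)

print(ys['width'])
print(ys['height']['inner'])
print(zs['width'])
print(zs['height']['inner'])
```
[1, 9, 85]
[4, 3, 6, 191]
[1, 9]
[4, 3, 6]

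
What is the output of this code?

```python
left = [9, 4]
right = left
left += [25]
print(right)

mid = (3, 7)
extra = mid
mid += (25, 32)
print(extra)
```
[9, 4, 25]
(3, 7)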